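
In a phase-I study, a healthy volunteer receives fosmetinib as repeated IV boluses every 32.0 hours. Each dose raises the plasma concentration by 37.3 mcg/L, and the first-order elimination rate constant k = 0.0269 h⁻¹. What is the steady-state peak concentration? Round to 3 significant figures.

Fraction remaining after one interval: e^(−kτ) = e^(−0.02690 × 32.0) = 0.4228
R = 1 / (1 − 0.4228) = 1.733
Css,max = 37.3 × 1.733 ≈ 64.6 mcg/L

64.6 mcg/L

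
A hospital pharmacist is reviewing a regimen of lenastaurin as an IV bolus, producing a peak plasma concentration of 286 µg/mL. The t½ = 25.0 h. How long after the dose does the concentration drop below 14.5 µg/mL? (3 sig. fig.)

k = ln 2 / 25.0 = 0.02773 h⁻¹
C(t) = C₀ e^(−kt)  ⇒  t = ln(C₀/C) / k
t = ln(286/14.5) / 0.02773 = 2.982 / 0.02773 ≈ 108 hours

108 hours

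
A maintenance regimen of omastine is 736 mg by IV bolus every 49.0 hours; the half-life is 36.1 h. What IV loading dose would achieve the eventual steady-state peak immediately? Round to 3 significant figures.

k = ln 2 / 36.1 = 0.01920 h⁻¹
Accumulation ratio R = 1 / (1 − e^(−kτ)) = 1 / (1 − e^(−0.01920×49.0)) = 1 / (1 − 0.3903) = 1.640
Loading dose = maintenance dose × R = 736 × 1.640 ≈ 1210 mg

1210 mg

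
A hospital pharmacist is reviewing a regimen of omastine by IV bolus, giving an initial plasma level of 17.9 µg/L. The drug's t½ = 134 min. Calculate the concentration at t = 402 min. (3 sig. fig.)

2.24 µg/L

k = ln 2 / 134 = 0.005173 min⁻¹
402 min is 3.000 half-lives, so C = 17.9 × (1/2)^3.000 = 17.9 × 0.1250 ≈ 2.24 µg/L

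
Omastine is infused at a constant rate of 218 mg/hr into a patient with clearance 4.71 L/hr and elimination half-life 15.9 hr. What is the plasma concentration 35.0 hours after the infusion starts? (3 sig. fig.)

Css = rate / CL = 218 / 4.71 = 46.28 mg/L
k = ln 2 / 15.9 = 0.04359 hr⁻¹
C(t) = Css (1 − e^(−kt)) = 46.28 × (1 − e^(−1.526)) = 46.28 × 0.7826 ≈ 36.2 mg/L

36.2 mg/L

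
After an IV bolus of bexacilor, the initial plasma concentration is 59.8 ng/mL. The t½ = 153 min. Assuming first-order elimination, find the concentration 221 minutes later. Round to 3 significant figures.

k = ln 2 / 153 = 0.004530 min⁻¹
C(t) = C₀ e^(−kt) = 59.8 × e^(−0.004530 × 221) = 59.8 × e^(−1.001) = 59.8 × 0.3674 ≈ 22.0 ng/mL

22.0 ng/mL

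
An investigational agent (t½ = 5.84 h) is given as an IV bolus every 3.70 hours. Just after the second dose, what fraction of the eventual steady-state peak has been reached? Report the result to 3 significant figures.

k = ln 2 / 5.84 = 0.1187 h⁻¹
f_n = 1 − e^(−nkτ) = 1 − e^(−2 × 0.1187 × 3.70) = 1 − e^(−0.8783) = 1 − 0.4155 ≈ 0.585

0.585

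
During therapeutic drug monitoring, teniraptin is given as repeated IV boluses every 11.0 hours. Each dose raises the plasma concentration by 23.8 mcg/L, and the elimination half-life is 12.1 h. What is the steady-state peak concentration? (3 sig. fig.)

50.9 mcg/L

k = ln 2 / 12.1 = 0.05728 h⁻¹
Fraction remaining after one interval: e^(−kτ) = e^(−0.05728 × 11.0) = 0.5325
R = 1 / (1 − 0.5325) = 2.139
Css,max = 23.8 × 2.139 ≈ 50.9 mcg/L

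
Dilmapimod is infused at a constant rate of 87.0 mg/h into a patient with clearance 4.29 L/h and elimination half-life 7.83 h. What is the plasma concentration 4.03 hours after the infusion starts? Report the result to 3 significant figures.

Css = rate / CL = 87.0 / 4.29 = 20.28 mg/L
k = ln 2 / 7.83 = 0.08852 h⁻¹
C(t) = Css (1 − e^(−kt)) = 20.28 × (1 − e^(−0.3568)) = 20.28 × 0.3001 ≈ 6.09 mg/L

6.09 mg/L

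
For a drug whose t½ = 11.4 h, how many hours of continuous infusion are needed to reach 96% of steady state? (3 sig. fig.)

52.9 hours

k = ln 2 / 11.4 = 0.06080 h⁻¹
f = 1 − e^(−kt)  ⇒  t = −ln(1 − f) / k
t = −ln(1 − 0.96) / 0.06080 = 3.219 / 0.06080 ≈ 52.9 hours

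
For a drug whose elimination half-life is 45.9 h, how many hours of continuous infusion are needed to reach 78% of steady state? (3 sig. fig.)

100 hours

k = ln 2 / 45.9 = 0.01510 h⁻¹
f = 1 − e^(−kt)  ⇒  t = −ln(1 − f) / k
t = −ln(1 − 0.78) / 0.01510 = 1.514 / 0.01510 ≈ 100 hours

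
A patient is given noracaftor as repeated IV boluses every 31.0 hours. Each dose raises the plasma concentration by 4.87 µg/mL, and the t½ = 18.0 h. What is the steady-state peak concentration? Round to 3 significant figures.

k = ln 2 / 18.0 = 0.03851 h⁻¹
Fraction remaining after one interval: e^(−kτ) = e^(−0.03851 × 31.0) = 0.3031
R = 1 / (1 − 0.3031) = 1.435
Css,max = 4.87 × 1.435 ≈ 6.99 µg/mL

6.99 µg/mL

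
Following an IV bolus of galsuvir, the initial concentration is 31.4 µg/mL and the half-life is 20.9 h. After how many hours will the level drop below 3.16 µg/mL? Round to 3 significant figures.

k = ln 2 / 20.9 = 0.03316 h⁻¹
C(t) = C₀ e^(−kt)  ⇒  t = ln(C₀/C) / k
t = ln(31.4/3.16) / 0.03316 = 2.296 / 0.03316 ≈ 69.2 hours

69.2 hours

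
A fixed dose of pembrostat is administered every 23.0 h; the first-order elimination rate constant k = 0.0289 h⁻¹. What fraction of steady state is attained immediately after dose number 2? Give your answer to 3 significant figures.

f_n = 1 − e^(−nkτ) = 1 − e^(−2 × 0.02890 × 23.0) = 1 − e^(−1.329) = 1 − 0.2646 ≈ 0.735

0.735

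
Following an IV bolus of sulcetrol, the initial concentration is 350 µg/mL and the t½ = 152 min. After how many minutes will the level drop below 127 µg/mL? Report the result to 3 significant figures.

222 minutes

k = ln 2 / 152 = 0.004560 min⁻¹
C(t) = C₀ e^(−kt)  ⇒  t = ln(C₀/C) / k
t = ln(350/127) / 0.004560 = 1.014 / 0.004560 ≈ 222 minutes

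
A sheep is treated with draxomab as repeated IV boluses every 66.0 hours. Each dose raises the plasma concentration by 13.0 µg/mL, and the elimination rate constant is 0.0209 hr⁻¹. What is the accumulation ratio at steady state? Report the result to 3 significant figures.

1.34

Fraction remaining after one interval: e^(−kτ) = e^(−0.02090 × 66.0) = 0.2517
R = 1 / (1 − 0.2517) = 1 / 0.7483 ≈ 1.34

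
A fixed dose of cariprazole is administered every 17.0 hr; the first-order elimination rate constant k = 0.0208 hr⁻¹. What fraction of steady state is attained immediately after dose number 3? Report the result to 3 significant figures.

0.654

f_n = 1 − e^(−nkτ) = 1 − e^(−3 × 0.02080 × 17.0) = 1 − e^(−1.061) = 1 − 0.3462 ≈ 0.654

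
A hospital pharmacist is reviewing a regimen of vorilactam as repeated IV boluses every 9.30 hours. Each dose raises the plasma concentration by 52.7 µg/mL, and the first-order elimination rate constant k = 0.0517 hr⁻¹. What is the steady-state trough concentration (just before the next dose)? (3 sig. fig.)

Fraction remaining after one interval: e^(−kτ) = e^(−0.05170 × 9.30) = 0.6183
R = 1 / (1 − 0.6183) = 2.620
Css,max = 52.7 × 2.620 = 138.1 µg/mL
Css,min = Css,max × e^(−kτ) = 138.1 × 0.6183 ≈ 85.4 µg/mL

85.4 µg/mL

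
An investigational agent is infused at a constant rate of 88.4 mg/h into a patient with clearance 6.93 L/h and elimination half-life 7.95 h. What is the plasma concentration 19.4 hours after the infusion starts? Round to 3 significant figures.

Css = rate / CL = 88.4 / 6.93 = 12.76 mg/L
k = ln 2 / 7.95 = 0.08719 h⁻¹
C(t) = Css (1 − e^(−kt)) = 12.76 × (1 − e^(−1.691)) = 12.76 × 0.8157 ≈ 10.4 mg/L

10.4 mg/L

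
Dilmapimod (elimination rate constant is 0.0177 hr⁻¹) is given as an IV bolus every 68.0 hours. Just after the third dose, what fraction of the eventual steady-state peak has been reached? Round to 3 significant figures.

0.973

f_n = 1 − e^(−nkτ) = 1 − e^(−3 × 0.01770 × 68.0) = 1 − e^(−3.611) = 1 − 0.02703 ≈ 0.973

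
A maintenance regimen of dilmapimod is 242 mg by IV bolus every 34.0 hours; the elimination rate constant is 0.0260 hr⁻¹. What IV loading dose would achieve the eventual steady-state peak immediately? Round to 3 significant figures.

Accumulation ratio R = 1 / (1 − e^(−kτ)) = 1 / (1 − e^(−0.02600×34.0)) = 1 / (1 − 0.4131) = 1.704
Loading dose = maintenance dose × R = 242 × 1.704 ≈ 412 mg

412 mg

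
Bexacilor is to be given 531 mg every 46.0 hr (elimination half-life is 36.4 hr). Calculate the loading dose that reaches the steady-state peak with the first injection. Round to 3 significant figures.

910 mg

k = ln 2 / 36.4 = 0.01904 hr⁻¹
Accumulation ratio R = 1 / (1 − e^(−kτ)) = 1 / (1 − e^(−0.01904×46.0)) = 1 / (1 − 0.4165) = 1.714
Loading dose = maintenance dose × R = 531 × 1.714 ≈ 910 mg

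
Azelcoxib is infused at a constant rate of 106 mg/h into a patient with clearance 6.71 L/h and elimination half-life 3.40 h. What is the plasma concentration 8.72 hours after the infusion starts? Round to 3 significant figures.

13.1 mg/L

Css = rate / CL = 106 / 6.71 = 15.80 mg/L
k = ln 2 / 3.40 = 0.2039 h⁻¹
C(t) = Css (1 − e^(−kt)) = 15.80 × (1 − e^(−1.778)) = 15.80 × 0.8310 ≈ 13.1 mg/L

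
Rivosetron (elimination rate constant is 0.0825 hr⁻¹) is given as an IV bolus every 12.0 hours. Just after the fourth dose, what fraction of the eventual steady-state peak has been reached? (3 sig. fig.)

0.981

f_n = 1 − e^(−nkτ) = 1 − e^(−4 × 0.08250 × 12.0) = 1 − e^(−3.960) = 1 − 0.01906 ≈ 0.981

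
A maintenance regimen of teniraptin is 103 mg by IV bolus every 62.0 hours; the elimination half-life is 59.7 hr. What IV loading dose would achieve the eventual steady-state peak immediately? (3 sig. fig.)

201 mg

k = ln 2 / 59.7 = 0.01161 hr⁻¹
Accumulation ratio R = 1 / (1 − e^(−kτ)) = 1 / (1 − e^(−0.01161×62.0)) = 1 / (1 − 0.4868) = 1.949
Loading dose = maintenance dose × R = 103 × 1.949 ≈ 201 mg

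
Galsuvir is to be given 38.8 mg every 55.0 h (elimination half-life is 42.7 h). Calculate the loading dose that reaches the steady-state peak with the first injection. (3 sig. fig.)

k = ln 2 / 42.7 = 0.01623 h⁻¹
Accumulation ratio R = 1 / (1 − e^(−kτ)) = 1 / (1 − e^(−0.01623×55.0)) = 1 / (1 − 0.4095) = 1.693
Loading dose = maintenance dose × R = 38.8 × 1.693 ≈ 65.7 mg

65.7 mg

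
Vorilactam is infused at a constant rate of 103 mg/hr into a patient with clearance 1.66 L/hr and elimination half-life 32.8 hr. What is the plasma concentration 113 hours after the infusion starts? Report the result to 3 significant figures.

56.4 µg/mL

Css = rate / CL = 103 / 1.66 = 62.05 µg/mL
k = ln 2 / 32.8 = 0.02113 hr⁻¹
C(t) = Css (1 − e^(−kt)) = 62.05 × (1 − e^(−2.388)) = 62.05 × 0.9082 ≈ 56.4 µg/mL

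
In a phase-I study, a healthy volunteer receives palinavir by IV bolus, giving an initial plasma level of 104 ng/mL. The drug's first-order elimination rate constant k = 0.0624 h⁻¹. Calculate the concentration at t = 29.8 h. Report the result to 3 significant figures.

C(t) = C₀ e^(−kt) = 104 × e^(−0.06240 × 29.8) = 104 × e^(−1.860) = 104 × 0.1557 ≈ 16.2 ng/mL

16.2 ng/mL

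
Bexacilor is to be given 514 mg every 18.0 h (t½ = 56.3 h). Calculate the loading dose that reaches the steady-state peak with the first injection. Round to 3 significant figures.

2590 mg

k = ln 2 / 56.3 = 0.01231 h⁻¹
Accumulation ratio R = 1 / (1 − e^(−kτ)) = 1 / (1 − e^(−0.01231×18.0)) = 1 / (1 − 0.8012) = 5.031
Loading dose = maintenance dose × R = 514 × 5.031 ≈ 2590 mg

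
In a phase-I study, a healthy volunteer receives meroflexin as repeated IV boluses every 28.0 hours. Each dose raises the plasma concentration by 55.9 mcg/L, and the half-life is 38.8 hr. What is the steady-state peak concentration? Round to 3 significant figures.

142 mcg/L

k = ln 2 / 38.8 = 0.01786 hr⁻¹
Fraction remaining after one interval: e^(−kτ) = e^(−0.01786 × 28.0) = 0.6064
R = 1 / (1 − 0.6064) = 2.541
Css,max = 55.9 × 2.541 ≈ 142 mcg/L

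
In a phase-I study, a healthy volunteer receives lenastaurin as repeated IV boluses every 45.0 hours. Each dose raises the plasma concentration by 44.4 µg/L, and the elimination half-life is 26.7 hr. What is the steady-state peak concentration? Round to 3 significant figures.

64.4 µg/L

k = ln 2 / 26.7 = 0.02596 hr⁻¹
Fraction remaining after one interval: e^(−kτ) = e^(−0.02596 × 45.0) = 0.3109
R = 1 / (1 − 0.3109) = 1.451
Css,max = 44.4 × 1.451 ≈ 64.4 µg/L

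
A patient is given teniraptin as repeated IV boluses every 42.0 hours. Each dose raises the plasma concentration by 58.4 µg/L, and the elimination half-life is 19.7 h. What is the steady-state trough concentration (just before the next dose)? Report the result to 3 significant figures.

17.3 µg/L

k = ln 2 / 19.7 = 0.03519 h⁻¹
Fraction remaining after one interval: e^(−kτ) = e^(−0.03519 × 42.0) = 0.2281
R = 1 / (1 − 0.2281) = 1.296
Css,max = 58.4 × 1.296 = 75.66 µg/L
Css,min = Css,max × e^(−kτ) = 75.66 × 0.2281 ≈ 17.3 µg/L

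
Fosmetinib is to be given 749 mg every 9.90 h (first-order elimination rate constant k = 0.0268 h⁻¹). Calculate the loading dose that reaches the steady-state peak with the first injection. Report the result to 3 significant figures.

3210 mg

Accumulation ratio R = 1 / (1 − e^(−kτ)) = 1 / (1 − e^(−0.02680×9.90)) = 1 / (1 − 0.7670) = 4.291
Loading dose = maintenance dose × R = 749 × 4.291 ≈ 3210 mg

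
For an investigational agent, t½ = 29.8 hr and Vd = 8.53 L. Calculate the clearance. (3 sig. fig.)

0.198 L/hr

k = ln 2 / t½ = ln 2 / 29.8 = 0.02326 hr⁻¹
CL = k · V = 0.02326 × 8.53 ≈ 0.198 L/hr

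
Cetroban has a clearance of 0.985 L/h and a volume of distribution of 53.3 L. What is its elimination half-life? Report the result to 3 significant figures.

37.5 hours

k = CL / V = 0.985 / 53.3 = 0.01848 h⁻¹
t½ = ln 2 / k = ln 2 / 0.01848 ≈ 37.5 hours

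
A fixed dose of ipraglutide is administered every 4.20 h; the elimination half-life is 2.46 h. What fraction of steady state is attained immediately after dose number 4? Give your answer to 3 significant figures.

0.991

k = ln 2 / 2.46 = 0.2818 h⁻¹
f_n = 1 − e^(−nkτ) = 1 − e^(−4 × 0.2818 × 4.20) = 1 − e^(−4.734) = 1 − 0.008794 ≈ 0.991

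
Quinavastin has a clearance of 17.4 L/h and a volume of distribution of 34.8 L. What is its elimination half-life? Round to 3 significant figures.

k = CL / V = 17.4 / 34.8 = 0.5000 h⁻¹
t½ = ln 2 / k = ln 2 / 0.5000 ≈ 1.39 hours

1.39 hours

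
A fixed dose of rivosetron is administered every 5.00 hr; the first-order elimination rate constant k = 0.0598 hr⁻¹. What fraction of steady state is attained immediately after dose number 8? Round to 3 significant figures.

f_n = 1 − e^(−nkτ) = 1 − e^(−8 × 0.05980 × 5.00) = 1 − e^(−2.392) = 1 − 0.09145 ≈ 0.909

0.909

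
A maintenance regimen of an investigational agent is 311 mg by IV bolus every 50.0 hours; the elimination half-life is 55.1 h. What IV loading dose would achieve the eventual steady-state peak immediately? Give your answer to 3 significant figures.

666 mg

k = ln 2 / 55.1 = 0.01258 h⁻¹
Accumulation ratio R = 1 / (1 − e^(−kτ)) = 1 / (1 − e^(−0.01258×50.0)) = 1 / (1 − 0.5331) = 2.142
Loading dose = maintenance dose × R = 311 × 2.142 ≈ 666 mg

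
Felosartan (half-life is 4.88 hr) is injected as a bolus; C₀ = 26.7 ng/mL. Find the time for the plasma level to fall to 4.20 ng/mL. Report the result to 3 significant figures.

13.0 hours

k = ln 2 / 4.88 = 0.1420 hr⁻¹
C(t) = C₀ e^(−kt)  ⇒  t = ln(C₀/C) / k
t = ln(26.7/4.20) / 0.1420 = 1.850 / 0.1420 ≈ 13.0 hours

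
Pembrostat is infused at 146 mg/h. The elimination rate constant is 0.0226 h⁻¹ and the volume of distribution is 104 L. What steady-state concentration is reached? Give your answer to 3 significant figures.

62.1 mg/L

CL = k · V = 0.0226 × 104 = 2.350 L/h
Css = rate / CL = 146 / 2.350 ≈ 62.1 mg/L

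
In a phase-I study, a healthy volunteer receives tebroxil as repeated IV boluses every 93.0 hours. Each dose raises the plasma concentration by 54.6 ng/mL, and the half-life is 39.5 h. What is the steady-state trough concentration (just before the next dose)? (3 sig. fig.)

13.3 ng/mL

k = ln 2 / 39.5 = 0.01755 h⁻¹
Fraction remaining after one interval: e^(−kτ) = e^(−0.01755 × 93.0) = 0.1955
R = 1 / (1 − 0.1955) = 1.243
Css,max = 54.6 × 1.243 = 67.87 ng/mL
Css,min = Css,max × e^(−kτ) = 67.87 × 0.1955 ≈ 13.3 ng/mL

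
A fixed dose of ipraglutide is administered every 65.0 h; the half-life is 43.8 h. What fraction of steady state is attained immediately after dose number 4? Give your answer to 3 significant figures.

k = ln 2 / 43.8 = 0.01583 h⁻¹
f_n = 1 − e^(−nkτ) = 1 − e^(−4 × 0.01583 × 65.0) = 1 − e^(−4.115) = 1 − 0.01633 ≈ 0.984

0.984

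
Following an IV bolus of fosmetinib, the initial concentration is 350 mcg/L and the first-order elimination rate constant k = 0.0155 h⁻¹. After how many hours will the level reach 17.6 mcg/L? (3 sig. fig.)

C(t) = C₀ e^(−kt)  ⇒  t = ln(C₀/C) / k
t = ln(350/17.6) / 0.01550 = 2.990 / 0.01550 ≈ 193 hours

193 hours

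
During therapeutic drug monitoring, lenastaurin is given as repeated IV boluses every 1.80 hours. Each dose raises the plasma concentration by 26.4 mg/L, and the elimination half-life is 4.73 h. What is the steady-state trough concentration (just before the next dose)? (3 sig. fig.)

87.5 mg/L

k = ln 2 / 4.73 = 0.1465 h⁻¹
Fraction remaining after one interval: e^(−kτ) = e^(−0.1465 × 1.80) = 0.7681
R = 1 / (1 − 0.7681) = 4.313
Css,max = 26.4 × 4.313 = 113.9 mg/L
Css,min = Css,max × e^(−kτ) = 113.9 × 0.7681 ≈ 87.5 mg/L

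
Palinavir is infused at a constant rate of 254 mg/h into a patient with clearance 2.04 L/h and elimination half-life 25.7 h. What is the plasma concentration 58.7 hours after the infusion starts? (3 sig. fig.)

Css = rate / CL = 254 / 2.04 = 124.5 mg/L
k = ln 2 / 25.7 = 0.02697 h⁻¹
C(t) = Css (1 − e^(−kt)) = 124.5 × (1 − e^(−1.583)) = 124.5 × 0.7947 ≈ 98.9 mg/L

98.9 mg/L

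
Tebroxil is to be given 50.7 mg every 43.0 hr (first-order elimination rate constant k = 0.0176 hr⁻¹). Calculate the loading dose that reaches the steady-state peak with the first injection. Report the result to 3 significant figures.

95.5 mg

Accumulation ratio R = 1 / (1 − e^(−kτ)) = 1 / (1 − e^(−0.01760×43.0)) = 1 / (1 − 0.4692) = 1.884
Loading dose = maintenance dose × R = 50.7 × 1.884 ≈ 95.5 mg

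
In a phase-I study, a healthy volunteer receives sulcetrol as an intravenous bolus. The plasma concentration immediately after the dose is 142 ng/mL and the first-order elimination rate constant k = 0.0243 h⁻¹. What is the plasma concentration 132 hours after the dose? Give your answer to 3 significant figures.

5.74 ng/mL

C(t) = C₀ e^(−kt) = 142 × e^(−0.02430 × 132) = 142 × e^(−3.208) = 142 × 0.04045 ≈ 5.74 ng/mL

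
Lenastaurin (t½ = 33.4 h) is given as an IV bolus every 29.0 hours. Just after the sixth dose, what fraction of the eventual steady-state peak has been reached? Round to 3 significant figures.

0.973

k = ln 2 / 33.4 = 0.02075 h⁻¹
f_n = 1 − e^(−nkτ) = 1 − e^(−6 × 0.02075 × 29.0) = 1 − e^(−3.611) = 1 − 0.02702 ≈ 0.973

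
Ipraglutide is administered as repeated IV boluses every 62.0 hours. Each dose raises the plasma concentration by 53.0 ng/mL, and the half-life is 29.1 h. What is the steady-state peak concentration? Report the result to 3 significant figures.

k = ln 2 / 29.1 = 0.02382 h⁻¹
Fraction remaining after one interval: e^(−kτ) = e^(−0.02382 × 62.0) = 0.2284
R = 1 / (1 − 0.2284) = 1.296
Css,max = 53.0 × 1.296 ≈ 68.7 ng/mL

68.7 ng/mL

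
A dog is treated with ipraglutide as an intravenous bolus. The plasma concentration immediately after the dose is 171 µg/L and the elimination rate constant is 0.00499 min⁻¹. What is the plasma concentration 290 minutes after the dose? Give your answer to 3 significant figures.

40.2 µg/L

C(t) = C₀ e^(−kt) = 171 × e^(−0.004990 × 290) = 171 × e^(−1.447) = 171 × 0.2353 ≈ 40.2 µg/L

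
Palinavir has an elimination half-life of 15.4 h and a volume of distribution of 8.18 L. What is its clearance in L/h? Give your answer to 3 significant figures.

0.368 L/h

k = ln 2 / t½ = ln 2 / 15.4 = 0.04501 h⁻¹
CL = k · V = 0.04501 × 8.18 ≈ 0.368 L/h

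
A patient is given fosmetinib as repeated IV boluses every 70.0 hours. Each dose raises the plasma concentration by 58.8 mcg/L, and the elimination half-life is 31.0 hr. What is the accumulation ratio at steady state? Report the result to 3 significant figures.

1.26

k = ln 2 / 31.0 = 0.02236 hr⁻¹
Fraction remaining after one interval: e^(−kτ) = e^(−0.02236 × 70.0) = 0.2091
R = 1 / (1 − 0.2091) = 1 / 0.7909 ≈ 1.26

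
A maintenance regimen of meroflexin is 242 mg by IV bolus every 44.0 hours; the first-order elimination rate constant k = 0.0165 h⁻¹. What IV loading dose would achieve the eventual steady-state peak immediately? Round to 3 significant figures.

Accumulation ratio R = 1 / (1 − e^(−kτ)) = 1 / (1 − e^(−0.01650×44.0)) = 1 / (1 − 0.4838) = 1.937
Loading dose = maintenance dose × R = 242 × 1.937 ≈ 469 mg

469 mg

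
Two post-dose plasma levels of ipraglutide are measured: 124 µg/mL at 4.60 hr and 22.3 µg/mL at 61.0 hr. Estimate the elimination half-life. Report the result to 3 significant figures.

k = ln(C₁/C₂) / (t₂ − t₁) = ln(124/22.3) / (61.0 − 4.60)
  = 1.716 / 56.40 = 0.03042 hr⁻¹
t½ = ln 2 / k = ln 2 / 0.03042 ≈ 22.8 hours

22.8 hours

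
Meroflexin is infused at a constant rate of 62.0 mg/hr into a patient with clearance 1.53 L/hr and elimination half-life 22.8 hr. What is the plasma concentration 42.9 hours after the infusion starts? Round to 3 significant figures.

29.5 µg/mL

Css = rate / CL = 62.0 / 1.53 = 40.52 µg/mL
k = ln 2 / 22.8 = 0.03040 hr⁻¹
C(t) = Css (1 − e^(−kt)) = 40.52 × (1 − e^(−1.304)) = 40.52 × 0.7286 ≈ 29.5 µg/mL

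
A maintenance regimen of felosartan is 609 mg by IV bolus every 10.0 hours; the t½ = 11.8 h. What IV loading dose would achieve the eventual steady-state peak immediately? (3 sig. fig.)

1370 mg

k = ln 2 / 11.8 = 0.05874 h⁻¹
Accumulation ratio R = 1 / (1 − e^(−kτ)) = 1 / (1 − e^(−0.05874×10.0)) = 1 / (1 − 0.5558) = 2.251
Loading dose = maintenance dose × R = 609 × 2.251 ≈ 1370 mg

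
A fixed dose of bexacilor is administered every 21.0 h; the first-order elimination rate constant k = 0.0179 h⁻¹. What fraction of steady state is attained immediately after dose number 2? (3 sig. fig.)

f_n = 1 − e^(−nkτ) = 1 − e^(−2 × 0.01790 × 21.0) = 1 − e^(−0.7518) = 1 − 0.4715 ≈ 0.528

0.528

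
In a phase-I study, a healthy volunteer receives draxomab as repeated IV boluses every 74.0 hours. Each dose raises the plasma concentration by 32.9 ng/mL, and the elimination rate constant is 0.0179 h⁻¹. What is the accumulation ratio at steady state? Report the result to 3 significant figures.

Fraction remaining after one interval: e^(−kτ) = e^(−0.01790 × 74.0) = 0.2659
R = 1 / (1 − 0.2659) = 1 / 0.7341 ≈ 1.36

1.36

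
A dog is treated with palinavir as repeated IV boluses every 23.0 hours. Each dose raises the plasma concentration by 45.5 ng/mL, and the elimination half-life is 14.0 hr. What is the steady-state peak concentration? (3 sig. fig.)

k = ln 2 / 14.0 = 0.04951 hr⁻¹
Fraction remaining after one interval: e^(−kτ) = e^(−0.04951 × 23.0) = 0.3202
R = 1 / (1 − 0.3202) = 1.471
Css,max = 45.5 × 1.471 ≈ 66.9 ng/mL

66.9 ng/mL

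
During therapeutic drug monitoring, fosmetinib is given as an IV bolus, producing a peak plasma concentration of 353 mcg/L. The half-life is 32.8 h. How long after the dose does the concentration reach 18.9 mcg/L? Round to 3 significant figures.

139 hours

k = ln 2 / 32.8 = 0.02113 h⁻¹
C(t) = C₀ e^(−kt)  ⇒  t = ln(C₀/C) / k
t = ln(353/18.9) / 0.02113 = 2.927 / 0.02113 ≈ 139 hours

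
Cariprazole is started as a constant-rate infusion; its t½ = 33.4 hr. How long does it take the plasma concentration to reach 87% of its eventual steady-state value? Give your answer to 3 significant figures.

k = ln 2 / 33.4 = 0.02075 hr⁻¹
f = 1 − e^(−kt)  ⇒  t = −ln(1 − f) / k
t = −ln(1 − 0.87) / 0.02075 = 2.040 / 0.02075 ≈ 98.3 hours

98.3 hours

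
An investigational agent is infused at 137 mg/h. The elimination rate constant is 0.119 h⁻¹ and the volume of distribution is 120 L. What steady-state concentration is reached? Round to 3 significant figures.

9.59 mg/L

CL = k · V = 0.119 × 120 = 14.28 L/h
Css = rate / CL = 137 / 14.28 ≈ 9.59 mg/L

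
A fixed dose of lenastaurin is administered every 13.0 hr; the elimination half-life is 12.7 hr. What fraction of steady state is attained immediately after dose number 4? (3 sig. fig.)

0.941

k = ln 2 / 12.7 = 0.05458 hr⁻¹
f_n = 1 − e^(−nkτ) = 1 − e^(−4 × 0.05458 × 13.0) = 1 − e^(−2.838) = 1 − 0.05854 ≈ 0.941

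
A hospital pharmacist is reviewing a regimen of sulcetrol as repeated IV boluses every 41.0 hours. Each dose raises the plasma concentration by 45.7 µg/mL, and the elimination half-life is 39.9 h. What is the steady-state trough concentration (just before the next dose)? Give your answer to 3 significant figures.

k = ln 2 / 39.9 = 0.01737 h⁻¹
Fraction remaining after one interval: e^(−kτ) = e^(−0.01737 × 41.0) = 0.4905
R = 1 / (1 − 0.4905) = 1.963
Css,max = 45.7 × 1.963 = 89.70 µg/mL
Css,min = Css,max × e^(−kτ) = 89.70 × 0.4905 ≈ 44.0 µg/mL

44.0 µg/mL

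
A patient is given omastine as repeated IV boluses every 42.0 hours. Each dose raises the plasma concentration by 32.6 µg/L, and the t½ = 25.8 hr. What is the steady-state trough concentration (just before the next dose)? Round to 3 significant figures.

k = ln 2 / 25.8 = 0.02687 hr⁻¹
Fraction remaining after one interval: e^(−kτ) = e^(−0.02687 × 42.0) = 0.3236
R = 1 / (1 − 0.3236) = 1.478
Css,max = 32.6 × 1.478 = 48.19 µg/L
Css,min = Css,max × e^(−kτ) = 48.19 × 0.3236 ≈ 15.6 µg/L

15.6 µg/L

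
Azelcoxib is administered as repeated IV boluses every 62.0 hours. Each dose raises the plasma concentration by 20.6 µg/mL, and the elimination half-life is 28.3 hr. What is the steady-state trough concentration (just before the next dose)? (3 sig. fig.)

k = ln 2 / 28.3 = 0.02449 hr⁻¹
Fraction remaining after one interval: e^(−kτ) = e^(−0.02449 × 62.0) = 0.2190
R = 1 / (1 − 0.2190) = 1.280
Css,max = 20.6 × 1.280 = 26.38 µg/mL
Css,min = Css,max × e^(−kτ) = 26.38 × 0.2190 ≈ 5.78 µg/mL

5.78 µg/mL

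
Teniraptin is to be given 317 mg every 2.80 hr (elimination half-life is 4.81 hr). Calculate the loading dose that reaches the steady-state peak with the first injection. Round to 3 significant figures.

955 mg

k = ln 2 / 4.81 = 0.1441 hr⁻¹
Accumulation ratio R = 1 / (1 − e^(−kτ)) = 1 / (1 − e^(−0.1441×2.80)) = 1 / (1 − 0.6680) = 3.012
Loading dose = maintenance dose × R = 317 × 3.012 ≈ 955 mg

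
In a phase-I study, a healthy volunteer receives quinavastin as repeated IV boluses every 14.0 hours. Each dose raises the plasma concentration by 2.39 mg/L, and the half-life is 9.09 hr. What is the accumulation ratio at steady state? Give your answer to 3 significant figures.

1.52

k = ln 2 / 9.09 = 0.07625 hr⁻¹
Fraction remaining after one interval: e^(−kτ) = e^(−0.07625 × 14.0) = 0.3438
R = 1 / (1 − 0.3438) = 1 / 0.6562 ≈ 1.52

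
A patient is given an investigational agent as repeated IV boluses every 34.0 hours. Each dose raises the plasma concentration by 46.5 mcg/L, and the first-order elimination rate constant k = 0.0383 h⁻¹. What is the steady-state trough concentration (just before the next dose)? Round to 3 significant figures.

17.4 mcg/L

Fraction remaining after one interval: e^(−kτ) = e^(−0.03830 × 34.0) = 0.2719
R = 1 / (1 − 0.2719) = 1.373
Css,max = 46.5 × 1.373 = 63.87 mcg/L
Css,min = Css,max × e^(−kτ) = 63.87 × 0.2719 ≈ 17.4 mcg/L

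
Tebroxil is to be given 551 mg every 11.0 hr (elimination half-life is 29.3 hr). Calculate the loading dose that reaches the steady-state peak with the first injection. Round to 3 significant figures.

k = ln 2 / 29.3 = 0.02366 hr⁻¹
Accumulation ratio R = 1 / (1 − e^(−kτ)) = 1 / (1 − e^(−0.02366×11.0)) = 1 / (1 − 0.7709) = 4.364
Loading dose = maintenance dose × R = 551 × 4.364 ≈ 2400 mg

2400 mg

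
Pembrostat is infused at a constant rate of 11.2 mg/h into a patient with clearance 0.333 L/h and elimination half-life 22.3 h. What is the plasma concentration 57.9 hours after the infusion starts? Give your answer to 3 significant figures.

Css = rate / CL = 11.2 / 0.333 = 33.63 mg/L
k = ln 2 / 22.3 = 0.03108 h⁻¹
C(t) = Css (1 − e^(−kt)) = 33.63 × (1 − e^(−1.800)) = 33.63 × 0.8347 ≈ 28.1 mg/L

28.1 mg/L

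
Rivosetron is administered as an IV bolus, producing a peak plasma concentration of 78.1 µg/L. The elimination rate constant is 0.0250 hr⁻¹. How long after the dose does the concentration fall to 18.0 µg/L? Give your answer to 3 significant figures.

C(t) = C₀ e^(−kt)  ⇒  t = ln(C₀/C) / k
t = ln(78.1/18.0) / 0.02500 = 1.468 / 0.02500 ≈ 58.7 hours

58.7 hours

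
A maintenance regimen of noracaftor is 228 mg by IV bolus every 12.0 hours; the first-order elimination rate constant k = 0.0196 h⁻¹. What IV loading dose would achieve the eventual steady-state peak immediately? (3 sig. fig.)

Accumulation ratio R = 1 / (1 − e^(−kτ)) = 1 / (1 − e^(−0.01960×12.0)) = 1 / (1 − 0.7904) = 4.771
Loading dose = maintenance dose × R = 228 × 4.771 ≈ 1090 mg

1090 mg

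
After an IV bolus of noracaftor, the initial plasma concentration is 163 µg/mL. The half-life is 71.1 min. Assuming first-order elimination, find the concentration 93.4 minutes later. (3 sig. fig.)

k = ln 2 / 71.1 = 0.009749 min⁻¹
93.4 min is 1.314 half-lives, so C = 163 × (1/2)^1.314 = 163 × 0.4023 ≈ 65.6 µg/mL

65.6 µg/mL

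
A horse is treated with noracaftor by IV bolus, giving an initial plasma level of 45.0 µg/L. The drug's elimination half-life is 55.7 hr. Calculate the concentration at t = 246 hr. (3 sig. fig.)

2.11 µg/L

k = ln 2 / 55.7 = 0.01244 hr⁻¹
C(t) = C₀ e^(−kt) = 45.0 × e^(−0.01244 × 246) = 45.0 × e^(−3.061) = 45.0 × 0.04683 ≈ 2.11 µg/L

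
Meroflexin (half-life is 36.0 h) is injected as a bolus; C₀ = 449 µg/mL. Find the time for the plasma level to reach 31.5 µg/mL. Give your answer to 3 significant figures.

138 hours

k = ln 2 / 36.0 = 0.01925 h⁻¹
C(t) = C₀ e^(−kt)  ⇒  t = ln(C₀/C) / k
t = ln(449/31.5) / 0.01925 = 2.657 / 0.01925 ≈ 138 hours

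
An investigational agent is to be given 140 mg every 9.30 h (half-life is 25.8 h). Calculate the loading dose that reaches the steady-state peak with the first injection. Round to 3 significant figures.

k = ln 2 / 25.8 = 0.02687 h⁻¹
Accumulation ratio R = 1 / (1 − e^(−kτ)) = 1 / (1 − e^(−0.02687×9.30)) = 1 / (1 − 0.7789) = 4.523
Loading dose = maintenance dose × R = 140 × 4.523 ≈ 633 mg

633 mg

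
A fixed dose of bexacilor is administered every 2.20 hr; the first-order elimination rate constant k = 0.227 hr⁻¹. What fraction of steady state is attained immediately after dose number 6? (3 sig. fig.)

f_n = 1 − e^(−nkτ) = 1 − e^(−6 × 0.2270 × 2.20) = 1 − e^(−2.996) = 1 − 0.04997 ≈ 0.950

0.950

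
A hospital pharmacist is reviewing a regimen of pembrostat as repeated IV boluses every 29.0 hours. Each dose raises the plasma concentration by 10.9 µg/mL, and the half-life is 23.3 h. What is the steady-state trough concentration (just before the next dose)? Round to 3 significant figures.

7.96 µg/mL

k = ln 2 / 23.3 = 0.02975 h⁻¹
Fraction remaining after one interval: e^(−kτ) = e^(−0.02975 × 29.0) = 0.4220
R = 1 / (1 − 0.4220) = 1.730
Css,max = 10.9 × 1.730 = 18.86 µg/mL
Css,min = Css,max × e^(−kτ) = 18.86 × 0.4220 ≈ 7.96 µg/mL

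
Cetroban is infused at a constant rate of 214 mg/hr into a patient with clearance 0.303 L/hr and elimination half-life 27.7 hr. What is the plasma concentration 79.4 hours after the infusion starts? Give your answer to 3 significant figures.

609 µg/mL

Css = rate / CL = 214 / 0.303 = 706.3 µg/mL
k = ln 2 / 27.7 = 0.02502 hr⁻¹
C(t) = Css (1 − e^(−kt)) = 706.3 × (1 − e^(−1.987)) = 706.3 × 0.8629 ≈ 609 µg/mL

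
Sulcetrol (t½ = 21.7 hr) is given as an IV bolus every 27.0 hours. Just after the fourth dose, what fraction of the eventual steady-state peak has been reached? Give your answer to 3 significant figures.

k = ln 2 / 21.7 = 0.03194 hr⁻¹
f_n = 1 − e^(−nkτ) = 1 − e^(−4 × 0.03194 × 27.0) = 1 − e^(−3.450) = 1 − 0.03175 ≈ 0.968

0.968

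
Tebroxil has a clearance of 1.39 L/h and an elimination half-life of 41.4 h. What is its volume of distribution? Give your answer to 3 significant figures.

83.0 L

k = ln 2 / t½ = ln 2 / 41.4 = 0.01674 h⁻¹
V = CL / k = 1.39 / 0.01674 ≈ 83.0 L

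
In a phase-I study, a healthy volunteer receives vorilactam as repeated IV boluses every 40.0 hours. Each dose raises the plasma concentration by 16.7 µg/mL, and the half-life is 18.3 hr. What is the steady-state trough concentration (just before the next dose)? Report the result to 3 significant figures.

k = ln 2 / 18.3 = 0.03788 hr⁻¹
Fraction remaining after one interval: e^(−kτ) = e^(−0.03788 × 40.0) = 0.2198
R = 1 / (1 − 0.2198) = 1.282
Css,max = 16.7 × 1.282 = 21.40 µg/mL
Css,min = Css,max × e^(−kτ) = 21.40 × 0.2198 ≈ 4.70 µg/mL

4.70 µg/mL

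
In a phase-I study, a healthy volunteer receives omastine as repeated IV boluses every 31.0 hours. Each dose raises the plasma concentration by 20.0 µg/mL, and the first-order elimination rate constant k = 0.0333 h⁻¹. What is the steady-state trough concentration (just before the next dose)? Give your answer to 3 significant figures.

11.1 µg/mL

Fraction remaining after one interval: e^(−kτ) = e^(−0.03330 × 31.0) = 0.3562
R = 1 / (1 − 0.3562) = 1.553
Css,max = 20.0 × 1.553 = 31.06 µg/mL
Css,min = Css,max × e^(−kτ) = 31.06 × 0.3562 ≈ 11.1 µg/mL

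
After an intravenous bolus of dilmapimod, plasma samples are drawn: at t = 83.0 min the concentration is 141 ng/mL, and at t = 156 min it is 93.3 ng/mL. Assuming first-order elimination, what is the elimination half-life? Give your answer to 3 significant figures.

123 minutes

k = ln(C₁/C₂) / (t₂ − t₁) = ln(141/93.3) / (156 − 83.0)
  = 0.4129 / 73.00 = 0.005657 min⁻¹
t½ = ln 2 / k = ln 2 / 0.005657 ≈ 123 minutes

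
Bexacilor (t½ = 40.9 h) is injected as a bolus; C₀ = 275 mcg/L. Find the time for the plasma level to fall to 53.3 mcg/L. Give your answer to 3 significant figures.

k = ln 2 / 40.9 = 0.01695 h⁻¹
C(t) = C₀ e^(−kt)  ⇒  t = ln(C₀/C) / k
t = ln(275/53.3) / 0.01695 = 1.641 / 0.01695 ≈ 96.8 hours

96.8 hours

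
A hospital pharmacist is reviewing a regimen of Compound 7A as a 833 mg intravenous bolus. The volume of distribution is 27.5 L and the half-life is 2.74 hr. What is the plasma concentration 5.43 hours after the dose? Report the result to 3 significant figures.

7.67 µg/mL

C₀ = dose / V = 833 / 27.5 = 30.29 µg/mL
k = ln 2 / 2.74 = 0.2530 hr⁻¹
C(t) = C₀ e^(−kt) = 30.29 × e^(−0.2530 × 5.43) = 30.29 × e^(−1.374) = 30.29 × 0.2532 ≈ 7.67 µg/mL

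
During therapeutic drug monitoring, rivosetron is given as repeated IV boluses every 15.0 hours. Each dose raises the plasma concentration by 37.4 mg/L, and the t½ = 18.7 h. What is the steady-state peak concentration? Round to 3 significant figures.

87.7 mg/L

k = ln 2 / 18.7 = 0.03707 h⁻¹
Fraction remaining after one interval: e^(−kτ) = e^(−0.03707 × 15.0) = 0.5735
R = 1 / (1 − 0.5735) = 2.345
Css,max = 37.4 × 2.345 ≈ 87.7 mg/L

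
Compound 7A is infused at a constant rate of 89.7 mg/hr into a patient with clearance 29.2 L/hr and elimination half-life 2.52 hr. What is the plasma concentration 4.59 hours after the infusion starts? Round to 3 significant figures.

2.20 µg/mL

Css = rate / CL = 89.7 / 29.2 = 3.072 µg/mL
k = ln 2 / 2.52 = 0.2751 hr⁻¹
C(t) = Css (1 − e^(−kt)) = 3.072 × (1 − e^(−1.263)) = 3.072 × 0.7171 ≈ 2.20 µg/mL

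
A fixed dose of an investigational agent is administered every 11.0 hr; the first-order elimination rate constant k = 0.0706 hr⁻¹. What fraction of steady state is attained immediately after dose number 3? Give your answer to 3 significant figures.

0.903

f_n = 1 − e^(−nkτ) = 1 − e^(−3 × 0.07060 × 11.0) = 1 − e^(−2.330) = 1 − 0.09732 ≈ 0.903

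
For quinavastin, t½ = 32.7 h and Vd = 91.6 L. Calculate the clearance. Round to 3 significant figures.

k = ln 2 / t½ = ln 2 / 32.7 = 0.02120 h⁻¹
CL = k · V = 0.02120 × 91.6 ≈ 1.94 L/h

1.94 L/h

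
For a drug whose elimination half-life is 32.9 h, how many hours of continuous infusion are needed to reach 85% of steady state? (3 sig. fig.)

90.0 hours

k = ln 2 / 32.9 = 0.02107 h⁻¹
f = 1 − e^(−kt)  ⇒  t = −ln(1 − f) / k
t = −ln(1 − 0.85) / 0.02107 = 1.897 / 0.02107 ≈ 90.0 hours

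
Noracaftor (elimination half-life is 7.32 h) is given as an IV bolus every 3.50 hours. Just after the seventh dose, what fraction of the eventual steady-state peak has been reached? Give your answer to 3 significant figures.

0.902

k = ln 2 / 7.32 = 0.09469 h⁻¹
f_n = 1 − e^(−nkτ) = 1 − e^(−7 × 0.09469 × 3.50) = 1 − e^(−2.320) = 1 − 0.09828 ≈ 0.902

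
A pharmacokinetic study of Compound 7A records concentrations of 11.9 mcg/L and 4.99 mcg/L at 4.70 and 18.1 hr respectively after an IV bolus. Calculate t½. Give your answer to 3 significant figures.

10.7 hours

k = ln(C₁/C₂) / (t₂ − t₁) = ln(11.9/4.99) / (18.1 − 4.70)
  = 0.8691 / 13.40 = 0.06486 hr⁻¹
t½ = ln 2 / k = ln 2 / 0.06486 ≈ 10.7 hours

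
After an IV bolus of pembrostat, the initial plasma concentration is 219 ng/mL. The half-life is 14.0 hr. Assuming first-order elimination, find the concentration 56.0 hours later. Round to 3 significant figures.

k = ln 2 / 14.0 = 0.04951 hr⁻¹
C(t) = C₀ e^(−kt) = 219 × e^(−0.04951 × 56.0) = 219 × e^(−2.773) = 219 × 0.06250 ≈ 13.7 ng/mL

13.7 ng/mL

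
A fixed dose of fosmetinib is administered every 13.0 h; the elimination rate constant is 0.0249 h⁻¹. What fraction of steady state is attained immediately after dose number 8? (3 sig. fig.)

f_n = 1 − e^(−nkτ) = 1 − e^(−8 × 0.02490 × 13.0) = 1 − e^(−2.590) = 1 − 0.07505 ≈ 0.925

0.925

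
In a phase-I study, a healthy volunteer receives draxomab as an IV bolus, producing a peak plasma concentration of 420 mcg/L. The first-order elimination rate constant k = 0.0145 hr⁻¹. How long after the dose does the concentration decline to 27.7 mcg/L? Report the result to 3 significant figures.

C(t) = C₀ e^(−kt)  ⇒  t = ln(C₀/C) / k
t = ln(420/27.7) / 0.01450 = 2.719 / 0.01450 ≈ 188 hours

188 hours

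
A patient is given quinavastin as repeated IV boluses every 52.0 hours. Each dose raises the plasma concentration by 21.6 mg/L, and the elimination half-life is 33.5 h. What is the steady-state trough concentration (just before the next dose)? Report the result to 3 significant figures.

11.2 mg/L

k = ln 2 / 33.5 = 0.02069 h⁻¹
Fraction remaining after one interval: e^(−kτ) = e^(−0.02069 × 52.0) = 0.3410
R = 1 / (1 − 0.3410) = 1.517
Css,max = 21.6 × 1.517 = 32.78 mg/L
Css,min = Css,max × e^(−kτ) = 32.78 × 0.3410 ≈ 11.2 mg/L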